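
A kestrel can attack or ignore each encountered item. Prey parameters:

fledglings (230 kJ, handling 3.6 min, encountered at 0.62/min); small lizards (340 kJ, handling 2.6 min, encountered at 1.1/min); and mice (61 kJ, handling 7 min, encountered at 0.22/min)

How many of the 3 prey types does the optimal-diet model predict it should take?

Profitabilities (E/h, kJ/min): small lizards 131, fledglings 63.9, mice 8.71. Add prey in this order while the next type's profitability exceeds the intake rate on those already taken.
Rate on top 1: 96.89. fledglings: 63.9 < 96.89 → exclude; stop.
Optimal diet: small lizards — 1 of 3 types.

1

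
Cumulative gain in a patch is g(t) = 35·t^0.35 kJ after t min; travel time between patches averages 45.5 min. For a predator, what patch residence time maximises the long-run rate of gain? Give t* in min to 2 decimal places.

By the marginal value theorem, leave when the instantaneous gain rate g'(t) equals the habitat-wide average g(t)/(T + t).
g'(t) = 0.35·35·t^-0.65. Setting 0.35·35·t^-0.65 = 35·t^0.35/(45.5+t) gives 0.35(45.5+t) = t, so 0.65·t = 0.35×45.5.
t* = 0.35×45.5/0.65 = 24.5 min.

24.50 min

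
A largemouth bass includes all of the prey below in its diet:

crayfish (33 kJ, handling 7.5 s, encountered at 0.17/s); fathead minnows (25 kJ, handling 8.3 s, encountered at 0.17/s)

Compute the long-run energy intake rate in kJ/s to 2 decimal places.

R = (0.17×33 + 0.17×25) / (1 + 0.17×7.5 + 0.17×8.3) = 9.86/3.686 = 2.675 kJ/s.

2.67 kJ/s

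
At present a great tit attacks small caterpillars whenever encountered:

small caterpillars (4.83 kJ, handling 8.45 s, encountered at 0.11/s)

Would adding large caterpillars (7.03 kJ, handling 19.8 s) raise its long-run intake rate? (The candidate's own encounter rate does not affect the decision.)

Current rate: (0.11×4.83)/(1 + 0.11×8.45) = 0.2754 kJ/s.
large caterpillars: E/h = 7.03/19.8 = 0.3551 kJ/s.
Since 0.3551 > R, including large caterpillars increases the long-run rate.

Yes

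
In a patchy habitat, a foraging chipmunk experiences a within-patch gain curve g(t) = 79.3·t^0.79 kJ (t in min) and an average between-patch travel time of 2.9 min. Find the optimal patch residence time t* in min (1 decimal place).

10.9 min

By the marginal value theorem, leave when the instantaneous gain rate g'(t) equals the habitat-wide average g(t)/(T + t).
g'(t) = 0.79·79.3·t^-0.21. Setting 0.79·79.3·t^-0.21 = 79.3·t^0.79/(2.9+t) gives 0.79(2.9+t) = t, so 0.21·t = 0.79×2.9.
t* = 0.79×2.9/0.21 = 10.91 min.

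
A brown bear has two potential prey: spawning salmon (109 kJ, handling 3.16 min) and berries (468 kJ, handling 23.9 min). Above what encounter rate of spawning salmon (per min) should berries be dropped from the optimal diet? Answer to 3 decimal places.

Drop berries once their profitability E₂/h₂ falls below the rate achievable on spawning salmon alone: E₂/h₂ = λE₁/(1 + λh₁).
Solve for λ: λE₁h₂ = E₂(1 + λh₁) → λ(E₁h₂ − E₂h₁) = E₂ → λ = E₂/(E₁h₂ − E₂h₁).
λ = 468/(109×23.9 − 468×3.16) = 468/1126 = 0.4155 per min.

0.416 per min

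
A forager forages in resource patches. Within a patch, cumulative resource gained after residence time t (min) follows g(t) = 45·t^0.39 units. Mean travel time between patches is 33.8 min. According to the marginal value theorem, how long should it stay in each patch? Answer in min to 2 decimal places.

By the marginal value theorem, leave when the instantaneous gain rate g'(t) equals the habitat-wide average g(t)/(T + t).
g'(t) = 0.39·45·t^-0.61. Setting 0.39·45·t^-0.61 = 45·t^0.39/(33.8+t) gives 0.39(33.8+t) = t, so 0.61·t = 0.39×33.8.
t* = 0.39×33.8/0.61 = 21.61 min.

21.61 min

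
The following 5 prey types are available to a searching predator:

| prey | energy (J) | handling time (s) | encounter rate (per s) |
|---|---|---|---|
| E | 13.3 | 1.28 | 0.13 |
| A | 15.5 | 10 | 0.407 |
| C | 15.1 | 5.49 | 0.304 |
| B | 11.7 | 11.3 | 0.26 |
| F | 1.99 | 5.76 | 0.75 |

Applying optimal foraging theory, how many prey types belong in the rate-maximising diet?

Profitabilities (E/h, J/s): E 10.4, C 2.75, A 1.55, B 1.04, F 0.345. Add prey in this order while the next type's profitability exceeds the intake rate on those already taken.
Rate on top 1: 1.482. C: 2.75 > 1.482 → include.
Rate on top 2: 2.229. A: 1.55 < 2.229 → exclude; stop.
Optimal diet: E, C — 2 of 5 types.

2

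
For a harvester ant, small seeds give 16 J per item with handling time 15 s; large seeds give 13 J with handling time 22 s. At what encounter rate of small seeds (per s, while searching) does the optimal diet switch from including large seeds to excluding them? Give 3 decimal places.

At the threshold, the rate on small seeds alone equals the profitability of large seeds: λ·16/(1 + λ·15) = 13/22 = 0.5909.
Rearranging, λ(16 − 0.5909×15) = 0.5909, so λ = 0.5909/7.136 = 0.0828 per s.

0.083 per s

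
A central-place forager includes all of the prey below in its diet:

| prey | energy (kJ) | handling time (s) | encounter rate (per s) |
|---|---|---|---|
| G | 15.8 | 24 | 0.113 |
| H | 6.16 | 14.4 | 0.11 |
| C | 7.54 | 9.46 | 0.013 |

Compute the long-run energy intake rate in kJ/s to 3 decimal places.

Energy encountered per unit search time: 0.113×15.8 + 0.11×6.16 + 0.013×7.54 = 2.561 kJ/s.
Handling time per unit search time: 0.113×24 + 0.11×14.4 + 0.013×9.46 = 4.419.
Rate = 2.561/(1 + 4.419) = 0.4726 kJ/s.

0.473 kJ/s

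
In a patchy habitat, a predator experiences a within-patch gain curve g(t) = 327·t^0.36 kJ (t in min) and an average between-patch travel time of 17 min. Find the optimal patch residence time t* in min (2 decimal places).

9.56 min

Maximise g(t)/(T+t): set derivative to zero → g'(t)(T+t) = g(t).
g'(t) = 0.36·327·t^-0.64. Setting 0.36·327·t^-0.64 = 327·t^0.36/(17+t) gives 0.36(17+t) = t, so 0.64·t = 0.36×17.
t* = 0.36×17/0.64 = 9.562 min.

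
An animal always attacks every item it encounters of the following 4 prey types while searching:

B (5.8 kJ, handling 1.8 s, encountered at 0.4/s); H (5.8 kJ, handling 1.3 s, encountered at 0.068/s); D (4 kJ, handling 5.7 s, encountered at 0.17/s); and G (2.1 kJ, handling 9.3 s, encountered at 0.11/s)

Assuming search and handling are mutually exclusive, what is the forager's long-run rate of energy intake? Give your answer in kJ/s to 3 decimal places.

0.954 kJ/s

Energy encountered per unit search time: 0.4×5.8 + 0.068×5.8 + 0.17×4 + 0.11×2.1 = 3.625 kJ/s.
Handling time per unit search time: 0.4×1.8 + 0.068×1.3 + 0.17×5.7 + 0.11×9.3 = 2.8.
Rate = 3.625/(1 + 2.8) = 0.954 kJ/s.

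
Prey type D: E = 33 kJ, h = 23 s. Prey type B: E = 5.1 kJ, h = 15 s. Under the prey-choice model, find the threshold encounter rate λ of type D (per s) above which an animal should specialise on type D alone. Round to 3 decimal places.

The zero-one rule: include type B iff E₂/h₂ > λE₁/(1+λh₁). Equality gives the switch point.
λE₁h₂ = E₂ + λE₂h₁ ⇒ λ = E₂/(E₁h₂ − E₂h₁) = 5.1/(495 − 117.3) = 0.0135 per s.

0.014 per s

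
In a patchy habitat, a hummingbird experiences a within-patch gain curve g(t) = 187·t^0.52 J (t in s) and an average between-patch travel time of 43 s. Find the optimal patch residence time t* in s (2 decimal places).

46.58 s

Optimal t* satisfies g'(t*) = g(t*)/(T + t*).
g'(t) = 0.52·187·t^-0.48. Setting 0.52·187·t^-0.48 = 187·t^0.52/(43+t) gives 0.52(43+t) = t, so 0.48·t = 0.52×43.
t* = 0.52×43/0.48 = 46.58 s.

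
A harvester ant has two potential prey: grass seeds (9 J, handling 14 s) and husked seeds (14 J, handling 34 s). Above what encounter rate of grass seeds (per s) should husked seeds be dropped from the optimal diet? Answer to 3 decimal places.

At the threshold, the rate on grass seeds alone equals the profitability of husked seeds: λ·9/(1 + λ·14) = 14/34 = 0.4118.
Rearranging, λ(9 − 0.4118×14) = 0.4118, so λ = 0.4118/3.235 = 0.1273 per s.

0.127 per s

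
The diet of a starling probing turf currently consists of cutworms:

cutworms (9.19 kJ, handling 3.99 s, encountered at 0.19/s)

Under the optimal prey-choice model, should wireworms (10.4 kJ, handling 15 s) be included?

No

Intake rate on the current diet: R = (0.19×9.19) / (1 + 0.19×3.99) = 1.746/1.758 = 0.9932 kJ/s.
Profitability of wireworms: 10.4/15 = 0.6933 kJ/s.
0.6933 < 0.9932, so adding wireworms would lower the average — exclude it.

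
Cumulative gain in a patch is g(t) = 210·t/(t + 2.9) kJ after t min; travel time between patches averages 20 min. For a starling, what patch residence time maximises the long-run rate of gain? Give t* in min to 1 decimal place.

By the marginal value theorem, leave when the instantaneous gain rate g'(t) equals the habitat-wide average g(t)/(T + t).
g'(t) = 210·2.9/(t + 2.9)². Setting 210·2.9/(t+2.9)² = 210t/[(t+2.9)(20+t)] gives 2.9(20+t) = t(t+2.9), so t² = 2.9×20 = 58.
t* = √58 = 7.616 min.

7.6 min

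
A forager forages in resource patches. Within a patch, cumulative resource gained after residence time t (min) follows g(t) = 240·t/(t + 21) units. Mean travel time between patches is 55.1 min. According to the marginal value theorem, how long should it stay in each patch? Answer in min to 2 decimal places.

Optimal t* satisfies g'(t*) = g(t*)/(T + t*).
g'(t) = 240·21/(t + 21)². Setting 240·21/(t+21)² = 240t/[(t+21)(55.1+t)] gives 21(55.1+t) = t(t+21), so t² = 21×55.1 = 1157.
t* = √1157 = 34.02 min.

34.02 min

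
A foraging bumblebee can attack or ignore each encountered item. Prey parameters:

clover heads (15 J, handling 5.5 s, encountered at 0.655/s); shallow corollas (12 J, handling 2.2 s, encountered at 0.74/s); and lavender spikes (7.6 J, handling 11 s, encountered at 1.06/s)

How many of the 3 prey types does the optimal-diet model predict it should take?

1

Profitabilities (E/h, J/s): shallow corollas 5.45, clover heads 2.73, lavender spikes 0.691. Add prey in this order while the next type's profitability exceeds the intake rate on those already taken.
Rate on top 1: 3.379. clover heads: 2.73 < 3.379 → exclude; stop.
Optimal diet: shallow corollas — 1 of 3 types.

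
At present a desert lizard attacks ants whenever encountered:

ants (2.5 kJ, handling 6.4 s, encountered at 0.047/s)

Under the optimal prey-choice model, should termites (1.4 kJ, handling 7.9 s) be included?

Yes

On ants alone, R = ΣλE/(1+Σλh) = 0.1175/1.301 = 0.09033 kJ/s.
termites: E/h = 1.4/7.9 = 0.1772 kJ/s.
0.1772 > 0.09033, so adding termites raises the average — include it.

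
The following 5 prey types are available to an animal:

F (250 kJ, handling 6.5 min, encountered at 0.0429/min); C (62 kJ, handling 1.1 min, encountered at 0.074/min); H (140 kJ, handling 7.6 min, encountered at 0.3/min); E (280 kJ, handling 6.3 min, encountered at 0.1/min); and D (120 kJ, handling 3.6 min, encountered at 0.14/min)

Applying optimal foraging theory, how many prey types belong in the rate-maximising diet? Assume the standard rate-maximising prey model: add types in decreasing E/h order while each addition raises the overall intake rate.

4

Rank by E/h (kJ/min): C 56.4, E 44.4, F 38.5, D 33.3, H 18.4. Include each in turn until the next type's E/h falls below the running intake rate.
Rate on top 1: 4.243. E: 44.4 > 4.243 → include.
Rate on top 2: 19.04. F: 38.5 > 19.04 → include.
Rate on top 3: 21.76. D: 33.3 > 21.76 → include.
Rate on top 4: 24.1. H: 18.4 < 24.1 → exclude; stop.
Optimal diet: C, E, F, D — 4 of 5 types.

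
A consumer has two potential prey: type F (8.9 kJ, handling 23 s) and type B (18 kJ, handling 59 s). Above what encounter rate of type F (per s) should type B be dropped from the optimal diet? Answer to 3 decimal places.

The zero-one rule: include type B iff E₂/h₂ > λE₁/(1+λh₁). Equality gives the switch point.
λE₁h₂ = E₂ + λE₂h₁ ⇒ λ = E₂/(E₁h₂ − E₂h₁) = 18/(525.1 − 414) = 0.162 per s.

0.162 per s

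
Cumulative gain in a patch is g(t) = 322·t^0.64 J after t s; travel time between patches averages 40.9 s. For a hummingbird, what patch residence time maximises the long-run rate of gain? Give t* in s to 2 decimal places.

Maximise g(t)/(T+t): set derivative to zero → g'(t)(T+t) = g(t).
g'(t) = 0.64·322·t^-0.36. Setting 0.64·322·t^-0.36 = 322·t^0.64/(40.9+t) gives 0.64(40.9+t) = t, so 0.36·t = 0.64×40.9.
t* = 0.64×40.9/0.36 = 72.71 s.

72.71 s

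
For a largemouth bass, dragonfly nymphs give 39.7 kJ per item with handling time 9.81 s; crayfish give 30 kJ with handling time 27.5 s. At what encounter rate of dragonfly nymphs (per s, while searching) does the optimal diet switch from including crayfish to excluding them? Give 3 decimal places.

The zero-one rule: include crayfish iff E₂/h₂ > λE₁/(1+λh₁). Equality gives the switch point.
λE₁h₂ = E₂ + λE₂h₁ ⇒ λ = E₂/(E₁h₂ − E₂h₁) = 30/(1092 − 294.3) = 0.03762 per s.

0.038 per s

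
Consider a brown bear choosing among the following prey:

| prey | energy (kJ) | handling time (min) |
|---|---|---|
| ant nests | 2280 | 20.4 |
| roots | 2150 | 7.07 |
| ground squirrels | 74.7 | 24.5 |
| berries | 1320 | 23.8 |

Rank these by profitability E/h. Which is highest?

Profitability E/h (kJ/min): ant nests = 2280/20.4 = 112, roots = 2150/7.07 = 304, ground squirrels = 74.7/24.5 = 3.05, berries = 1320/23.8 = 55.5.
Ranked: roots > ant nests > berries > ground squirrels.

roots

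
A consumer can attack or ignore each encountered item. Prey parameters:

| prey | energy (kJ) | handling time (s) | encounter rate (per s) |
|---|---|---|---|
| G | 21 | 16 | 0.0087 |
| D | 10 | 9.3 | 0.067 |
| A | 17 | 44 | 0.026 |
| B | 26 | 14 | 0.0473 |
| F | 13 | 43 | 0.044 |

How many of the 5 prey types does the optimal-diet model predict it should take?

3

Profitabilities (E/h, kJ/s): B 1.86, G 1.31, D 1.08, A 0.386, F 0.302. Add prey in this order while the next type's profitability exceeds the intake rate on those already taken.
Rate on top 1: 0.7399. G: 1.31 > 0.7399 → include.
Rate on top 2: 0.7841. D: 1.08 > 0.7841 → include.
Rate on top 3: 0.8589. A: 0.386 < 0.8589 → exclude; stop.
Optimal diet: B, G, D — 3 of 5 types.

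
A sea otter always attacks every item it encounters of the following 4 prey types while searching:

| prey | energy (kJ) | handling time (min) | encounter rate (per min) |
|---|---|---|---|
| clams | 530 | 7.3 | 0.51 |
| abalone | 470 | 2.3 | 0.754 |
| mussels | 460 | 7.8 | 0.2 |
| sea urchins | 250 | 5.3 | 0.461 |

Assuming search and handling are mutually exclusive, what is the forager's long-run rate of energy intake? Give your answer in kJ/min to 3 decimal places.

79.531 kJ/min

R = (0.51×530 + 0.754×470 + 0.2×460 + 0.461×250) / (1 + 0.51×7.3 + 0.754×2.3 + 0.2×7.8 + 0.461×5.3) = 831.9/10.46 = 79.53 kJ/min.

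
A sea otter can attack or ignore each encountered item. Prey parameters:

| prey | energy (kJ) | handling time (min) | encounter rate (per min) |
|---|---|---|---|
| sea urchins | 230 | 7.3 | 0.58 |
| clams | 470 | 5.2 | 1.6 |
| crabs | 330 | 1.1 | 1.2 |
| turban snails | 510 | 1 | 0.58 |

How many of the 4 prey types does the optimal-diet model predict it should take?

Profitabilities (E/h, kJ/min): turban snails 510, crabs 300, clams 90.4, sea urchins 31.5. Add prey in this order while the next type's profitability exceeds the intake rate on those already taken.
Rate on top 1: 187.2. crabs: 300 > 187.2 → include.
Rate on top 2: 238.6. clams: 90.4 < 238.6 → exclude; stop.
Optimal diet: turban snails, crabs — 2 of 4 types.

2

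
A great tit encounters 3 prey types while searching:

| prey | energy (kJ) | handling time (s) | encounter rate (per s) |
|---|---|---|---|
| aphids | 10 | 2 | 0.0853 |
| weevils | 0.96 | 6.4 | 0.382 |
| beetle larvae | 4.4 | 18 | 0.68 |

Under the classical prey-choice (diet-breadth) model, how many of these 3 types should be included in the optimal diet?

Profitabilities (E/h, kJ/s): aphids 5, beetle larvae 0.244, weevils 0.15. Add prey in this order while the next type's profitability exceeds the intake rate on those already taken.
Rate on top 1: 0.7287. beetle larvae: 0.244 < 0.7287 → exclude; stop.
Optimal diet: aphids — 1 of 3 types.

1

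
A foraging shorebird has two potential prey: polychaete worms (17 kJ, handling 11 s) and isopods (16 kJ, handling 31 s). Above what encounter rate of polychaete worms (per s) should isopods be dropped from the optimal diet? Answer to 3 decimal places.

0.046 per s

The zero-one rule: include isopods iff E₂/h₂ > λE₁/(1+λh₁). Equality gives the switch point.
λE₁h₂ = E₂ + λE₂h₁ ⇒ λ = E₂/(E₁h₂ − E₂h₁) = 16/(527 − 176) = 0.04558 per s.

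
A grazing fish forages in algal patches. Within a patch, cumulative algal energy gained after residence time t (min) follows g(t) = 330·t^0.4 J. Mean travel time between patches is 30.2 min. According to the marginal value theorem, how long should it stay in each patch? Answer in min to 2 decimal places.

20.13 min

Maximise g(t)/(T+t): set derivative to zero → g'(t)(T+t) = g(t).
g'(t) = 0.4·330·t^-0.6. Setting 0.4·330·t^-0.6 = 330·t^0.4/(30.2+t) gives 0.4(30.2+t) = t, so 0.60·t = 0.4×30.2.
t* = 0.4×30.2/0.60 = 20.13 min.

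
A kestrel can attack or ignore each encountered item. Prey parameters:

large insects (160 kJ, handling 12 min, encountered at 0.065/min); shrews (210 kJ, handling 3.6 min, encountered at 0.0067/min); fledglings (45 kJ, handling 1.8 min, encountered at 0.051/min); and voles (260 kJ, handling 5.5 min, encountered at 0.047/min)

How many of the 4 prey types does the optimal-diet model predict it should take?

4

Rank by E/h (kJ/min): shrews 58.3, voles 47.3, fledglings 25, large insects 13.3. Include each in turn until the next type's E/h falls below the running intake rate.
Rate on top 1: 1.374. voles: 47.3 > 1.374 → include.
Rate on top 2: 10.62. fledglings: 25 > 10.62 → include.
Rate on top 3: 11.58. large insects: 13.3 > 11.58 → include.
Optimal diet: shrews, voles, fledglings, large insects — 4 of 4 types.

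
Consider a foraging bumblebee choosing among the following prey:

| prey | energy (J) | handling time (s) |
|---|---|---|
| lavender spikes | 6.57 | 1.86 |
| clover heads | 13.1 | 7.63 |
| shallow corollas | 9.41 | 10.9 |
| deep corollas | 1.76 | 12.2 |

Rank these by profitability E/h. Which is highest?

In descending order of E/h:
lavender spikes: 6.57/1.86 = 3.53 J/s
clover heads: 13.1/7.63 = 1.72 J/s
shallow corollas: 9.41/10.9 = 0.863 J/s
deep corollas: 1.76/12.2 = 0.144 J/s

lavender spikes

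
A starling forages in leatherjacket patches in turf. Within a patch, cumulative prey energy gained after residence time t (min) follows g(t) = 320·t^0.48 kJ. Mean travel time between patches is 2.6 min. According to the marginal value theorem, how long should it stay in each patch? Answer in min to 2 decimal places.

2.40 min

Maximise g(t)/(T+t): set derivative to zero → g'(t)(T+t) = g(t).
g'(t) = 0.48·320·t^-0.52. Setting 0.48·320·t^-0.52 = 320·t^0.48/(2.6+t) gives 0.48(2.6+t) = t, so 0.52·t = 0.48×2.6.
t* = 0.48×2.6/0.52 = 2.4 min.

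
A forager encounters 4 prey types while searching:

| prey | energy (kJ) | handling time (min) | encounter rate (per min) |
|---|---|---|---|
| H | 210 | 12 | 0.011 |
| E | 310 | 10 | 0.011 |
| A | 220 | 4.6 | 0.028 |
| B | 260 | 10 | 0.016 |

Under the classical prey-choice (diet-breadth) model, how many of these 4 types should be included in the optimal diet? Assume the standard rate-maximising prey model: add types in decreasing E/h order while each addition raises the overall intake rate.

Profitabilities (E/h, kJ/min): A 47.8, E 31, B 26, H 17.5. Add prey in this order while the next type's profitability exceeds the intake rate on those already taken.
Rate on top 1: 5.457. E: 31 > 5.457 → include.
Rate on top 2: 7.725. B: 26 > 7.725 → include.
Rate on top 3: 9.816. H: 17.5 > 9.816 → include.
Optimal diet: A, E, B, H — 4 of 4 types.

4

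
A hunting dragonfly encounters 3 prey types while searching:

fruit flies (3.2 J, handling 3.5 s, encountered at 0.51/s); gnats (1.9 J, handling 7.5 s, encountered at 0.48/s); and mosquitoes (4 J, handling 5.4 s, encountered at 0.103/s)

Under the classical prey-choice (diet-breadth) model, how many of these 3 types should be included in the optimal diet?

Profitabilities (E/h, J/s): fruit flies 0.914, mosquitoes 0.741, gnats 0.253. Add prey in this order while the next type's profitability exceeds the intake rate on those already taken.
Rate on top 1: 0.586. mosquitoes: 0.741 > 0.586 → include.
Rate on top 2: 0.6118. gnats: 0.253 < 0.6118 → exclude; stop.
Optimal diet: fruit flies, mosquitoes — 2 of 3 types.

2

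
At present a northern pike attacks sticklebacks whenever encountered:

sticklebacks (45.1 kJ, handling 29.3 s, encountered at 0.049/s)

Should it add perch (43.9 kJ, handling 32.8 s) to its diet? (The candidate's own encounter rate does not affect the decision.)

On sticklebacks alone, R = ΣλE/(1+Σλh) = 2.21/2.436 = 0.9073 kJ/s.
Profitability of perch: 43.9/32.8 = 1.338 kJ/s.
Since 1.338 > R, including perch increases the long-run rate.

Yes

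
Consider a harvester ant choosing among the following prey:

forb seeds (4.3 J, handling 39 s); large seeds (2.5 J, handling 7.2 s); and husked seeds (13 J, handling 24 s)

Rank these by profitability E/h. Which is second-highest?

In descending order of E/h:
husked seeds: 13/24 = 0.542 J/s
large seeds: 2.5/7.2 = 0.347 J/s
forb seeds: 4.3/39 = 0.11 J/s

large seeds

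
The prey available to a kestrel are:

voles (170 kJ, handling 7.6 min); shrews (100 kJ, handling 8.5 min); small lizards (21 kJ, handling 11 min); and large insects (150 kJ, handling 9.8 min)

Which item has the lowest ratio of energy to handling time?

small lizards

Profitability E/h (kJ/min): voles = 170/7.6 = 22.4, shrews = 100/8.5 = 11.8, small lizards = 21/11 = 1.91, large insects = 150/9.8 = 15.3.
Ranked: voles > large insects > shrews > small lizards.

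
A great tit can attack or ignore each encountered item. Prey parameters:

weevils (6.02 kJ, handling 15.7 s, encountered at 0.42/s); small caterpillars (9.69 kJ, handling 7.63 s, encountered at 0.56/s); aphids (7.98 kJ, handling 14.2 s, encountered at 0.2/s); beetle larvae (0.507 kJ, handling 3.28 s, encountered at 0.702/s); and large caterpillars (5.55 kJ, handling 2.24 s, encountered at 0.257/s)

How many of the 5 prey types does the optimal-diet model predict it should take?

Rank by E/h (kJ/s): large caterpillars 2.48, small caterpillars 1.27, aphids 0.562, weevils 0.383, beetle larvae 0.155. Include each in turn until the next type's E/h falls below the running intake rate.
Rate on top 1: 0.9052. small caterpillars: 1.27 > 0.9052 → include.
Rate on top 2: 1.172. aphids: 0.562 < 1.172 → exclude; stop.
Optimal diet: large caterpillars, small caterpillars — 2 of 5 types.

2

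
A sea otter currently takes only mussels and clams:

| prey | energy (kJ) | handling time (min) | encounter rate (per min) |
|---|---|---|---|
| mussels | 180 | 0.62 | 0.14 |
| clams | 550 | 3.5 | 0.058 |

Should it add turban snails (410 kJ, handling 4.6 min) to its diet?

Current rate: (0.14×180 + 0.058×550)/(1 + 0.14×0.62 + 0.058×3.5) = 44.27 kJ/min.
Profitability of turban snails: 410/4.6 = 89.13 kJ/min.
89.13 > 44.27, so adding turban snails raises the average — include it.

Yes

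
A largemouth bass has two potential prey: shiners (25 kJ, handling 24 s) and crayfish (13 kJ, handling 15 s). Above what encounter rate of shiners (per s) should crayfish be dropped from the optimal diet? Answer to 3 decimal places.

At the threshold, the rate on shiners alone equals the profitability of crayfish: λ·25/(1 + λ·24) = 13/15 = 0.8667.
Rearranging, λ(25 − 0.8667×24) = 0.8667, so λ = 0.8667/4.2 = 0.2063 per s.

0.206 per s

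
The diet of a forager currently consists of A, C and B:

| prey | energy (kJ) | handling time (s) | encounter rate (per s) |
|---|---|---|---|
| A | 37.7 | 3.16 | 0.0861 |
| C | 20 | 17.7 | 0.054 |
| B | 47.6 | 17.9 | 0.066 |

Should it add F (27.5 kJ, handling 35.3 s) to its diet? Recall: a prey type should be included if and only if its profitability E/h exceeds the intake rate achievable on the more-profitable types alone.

Current rate: (0.0861×37.7 + 0.054×20 + 0.066×47.6)/(1 + 0.0861×3.16 + 0.054×17.7 + 0.066×17.9) = 2.19 kJ/s.
Profitability of F: 27.5/35.3 = 0.779 kJ/s.
Since 0.779 < R, time spent handling F is better spent searching.

No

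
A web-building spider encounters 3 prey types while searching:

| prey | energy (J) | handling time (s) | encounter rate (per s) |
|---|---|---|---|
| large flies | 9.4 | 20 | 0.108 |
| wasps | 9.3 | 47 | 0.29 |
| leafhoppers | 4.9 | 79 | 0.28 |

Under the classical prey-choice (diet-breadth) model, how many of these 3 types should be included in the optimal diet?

1

Profitabilities (E/h, J/s): large flies 0.47, wasps 0.198, leafhoppers 0.062. Add prey in this order while the next type's profitability exceeds the intake rate on those already taken.
Rate on top 1: 0.3213. wasps: 0.198 < 0.3213 → exclude; stop.
Optimal diet: large flies — 1 of 3 types.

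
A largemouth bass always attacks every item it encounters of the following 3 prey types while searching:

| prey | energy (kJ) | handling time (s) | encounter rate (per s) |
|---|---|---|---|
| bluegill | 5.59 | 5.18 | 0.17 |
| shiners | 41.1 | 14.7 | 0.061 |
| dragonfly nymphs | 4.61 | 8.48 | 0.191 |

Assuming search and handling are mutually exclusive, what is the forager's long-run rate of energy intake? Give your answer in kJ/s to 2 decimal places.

0.99 kJ/s

Energy encountered per unit search time: 0.17×5.59 + 0.061×41.1 + 0.191×4.61 = 4.338 kJ/s.
Handling time per unit search time: 0.17×5.18 + 0.061×14.7 + 0.191×8.48 = 3.397.
Rate = 4.338/(1 + 3.397) = 0.9866 kJ/s.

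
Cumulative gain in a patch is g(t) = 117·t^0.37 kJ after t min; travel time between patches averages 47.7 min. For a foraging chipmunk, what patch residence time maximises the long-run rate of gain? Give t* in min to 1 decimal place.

28.0 min

Maximise g(t)/(T+t): set derivative to zero → g'(t)(T+t) = g(t).
g'(t) = 0.37·117·t^-0.63. Setting 0.37·117·t^-0.63 = 117·t^0.37/(47.7+t) gives 0.37(47.7+t) = t, so 0.63·t = 0.37×47.7.
t* = 0.37×47.7/0.63 = 28.01 min.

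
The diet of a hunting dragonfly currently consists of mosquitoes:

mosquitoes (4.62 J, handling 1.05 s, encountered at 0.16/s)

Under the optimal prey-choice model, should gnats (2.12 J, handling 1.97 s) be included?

Current rate: (0.16×4.62)/(1 + 0.16×1.05) = 0.6329 J/s.
Profitability of gnats: 2.12/1.97 = 1.076 J/s.
1.076 > 0.6329, so adding gnats raises the average — include it.

Yes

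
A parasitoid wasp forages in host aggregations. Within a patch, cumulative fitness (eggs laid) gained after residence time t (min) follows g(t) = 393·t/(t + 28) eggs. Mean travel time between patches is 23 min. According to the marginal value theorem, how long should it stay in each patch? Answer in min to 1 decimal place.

25.4 min

By the marginal value theorem, leave when the instantaneous gain rate g'(t) equals the habitat-wide average g(t)/(T + t).
g'(t) = 393·28/(t + 28)². Setting 393·28/(t+28)² = 393t/[(t+28)(23+t)] gives 28(23+t) = t(t+28), so t² = 28×23 = 644.
t* = √644 = 25.38 min.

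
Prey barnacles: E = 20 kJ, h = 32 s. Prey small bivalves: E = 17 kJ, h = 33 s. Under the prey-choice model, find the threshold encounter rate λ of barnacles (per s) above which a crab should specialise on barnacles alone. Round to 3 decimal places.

0.147 per s

The zero-one rule: include small bivalves iff E₂/h₂ > λE₁/(1+λh₁). Equality gives the switch point.
λE₁h₂ = E₂ + λE₂h₁ ⇒ λ = E₂/(E₁h₂ − E₂h₁) = 17/(660 − 544) = 0.1466 per s.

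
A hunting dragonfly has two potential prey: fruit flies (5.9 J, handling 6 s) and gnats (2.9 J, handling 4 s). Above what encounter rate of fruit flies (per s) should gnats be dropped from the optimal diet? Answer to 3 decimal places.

Drop gnats once their profitability E₂/h₂ falls below the rate achievable on fruit flies alone: E₂/h₂ = λE₁/(1 + λh₁).
Solve for λ: λE₁h₂ = E₂(1 + λh₁) → λ(E₁h₂ − E₂h₁) = E₂ → λ = E₂/(E₁h₂ − E₂h₁).
λ = 2.9/(5.9×4 − 2.9×6) = 2.9/6.2 = 0.4677 per s.

0.468 per s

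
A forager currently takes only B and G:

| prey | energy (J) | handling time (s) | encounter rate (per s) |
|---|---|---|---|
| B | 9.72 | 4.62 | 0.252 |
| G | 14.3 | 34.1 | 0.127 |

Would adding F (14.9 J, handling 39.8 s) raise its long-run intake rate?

No

Intake rate on the current diet: R = (0.252×9.72 + 0.127×14.3) / (1 + 0.252×4.62 + 0.127×34.1) = 4.266/6.495 = 0.6567 J/s.
Profitability of F: 14.9/39.8 = 0.3744 J/s.
0.3744 < 0.6567, so adding F would lower the average — exclude it.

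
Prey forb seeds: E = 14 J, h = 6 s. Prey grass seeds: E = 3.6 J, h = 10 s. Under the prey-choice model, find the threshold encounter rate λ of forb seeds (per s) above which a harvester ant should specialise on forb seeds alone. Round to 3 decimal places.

0.030 per s

The zero-one rule: include grass seeds iff E₂/h₂ > λE₁/(1+λh₁). Equality gives the switch point.
λE₁h₂ = E₂ + λE₂h₁ ⇒ λ = E₂/(E₁h₂ − E₂h₁) = 3.6/(140 − 21.6) = 0.03041 per s.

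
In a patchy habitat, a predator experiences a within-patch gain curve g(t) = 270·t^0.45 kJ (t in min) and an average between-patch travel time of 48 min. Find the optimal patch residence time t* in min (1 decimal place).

39.3 min

Maximise g(t)/(T+t): set derivative to zero → g'(t)(T+t) = g(t).
g'(t) = 0.45·270·t^-0.55. Setting 0.45·270·t^-0.55 = 270·t^0.45/(48+t) gives 0.45(48+t) = t, so 0.55·t = 0.45×48.
t* = 0.45×48/0.55 = 39.27 min.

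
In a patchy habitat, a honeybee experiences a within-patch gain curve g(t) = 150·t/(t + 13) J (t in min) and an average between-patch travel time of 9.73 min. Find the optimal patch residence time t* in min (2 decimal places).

Optimal t* satisfies g'(t*) = g(t*)/(T + t*).
g'(t) = 150·13/(t + 13)². Setting 150·13/(t+13)² = 150t/[(t+13)(9.73+t)] gives 13(9.73+t) = t(t+13), so t² = 13×9.73 = 126.5.
t* = √126.5 = 11.25 min.

11.25 min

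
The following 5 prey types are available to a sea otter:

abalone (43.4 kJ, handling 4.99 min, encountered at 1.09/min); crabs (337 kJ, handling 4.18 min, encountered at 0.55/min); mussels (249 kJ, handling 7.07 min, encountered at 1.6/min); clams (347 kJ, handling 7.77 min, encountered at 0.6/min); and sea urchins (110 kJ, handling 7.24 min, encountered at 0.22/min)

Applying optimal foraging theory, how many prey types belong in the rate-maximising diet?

1

Rank by E/h (kJ/min): crabs 80.6, clams 44.7, mussels 35.2, sea urchins 15.2, abalone 8.7. Include each in turn until the next type's E/h falls below the running intake rate.
Rate on top 1: 56.18. clams: 44.7 < 56.18 → exclude; stop.
Optimal diet: crabs — 1 of 5 types.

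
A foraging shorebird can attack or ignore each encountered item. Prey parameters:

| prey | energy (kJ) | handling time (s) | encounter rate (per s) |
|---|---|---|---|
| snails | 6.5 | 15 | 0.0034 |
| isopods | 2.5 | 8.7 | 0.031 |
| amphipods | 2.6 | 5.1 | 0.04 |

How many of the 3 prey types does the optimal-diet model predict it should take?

3

Profitabilities (E/h, kJ/s): amphipods 0.51, snails 0.433, isopods 0.287. Add prey in this order while the next type's profitability exceeds the intake rate on those already taken.
Rate on top 1: 0.08638. snails: 0.433 > 0.08638 → include.
Rate on top 2: 0.1005. isopods: 0.287 > 0.1005 → include.
Optimal diet: amphipods, snails, isopods — 3 of 3 types.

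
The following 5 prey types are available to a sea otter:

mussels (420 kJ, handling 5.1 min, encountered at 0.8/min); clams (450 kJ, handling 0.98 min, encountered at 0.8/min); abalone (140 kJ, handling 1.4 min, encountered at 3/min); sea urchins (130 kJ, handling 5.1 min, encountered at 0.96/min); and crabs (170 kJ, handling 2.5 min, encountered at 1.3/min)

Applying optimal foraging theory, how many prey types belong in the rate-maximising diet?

Rank by E/h (kJ/min): clams 459, abalone 100, mussels 82.4, crabs 68, sea urchins 25.5. Include each in turn until the next type's E/h falls below the running intake rate.
Rate on top 1: 201.8. abalone: 100 < 201.8 → exclude; stop.
Optimal diet: clams — 1 of 5 types.

1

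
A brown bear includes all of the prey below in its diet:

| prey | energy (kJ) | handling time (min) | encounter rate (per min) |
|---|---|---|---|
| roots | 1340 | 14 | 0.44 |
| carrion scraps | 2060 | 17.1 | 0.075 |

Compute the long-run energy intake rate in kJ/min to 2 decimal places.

88.14 kJ/min

R = Σλ_iE_i / (1 + Σλ_ih_i)
Numerator: 0.44×1340 + 0.075×2060 = 744.1
Denominator: 1 + 0.44×14 + 0.075×17.1 = 8.442
R = 744.1/8.442 = 88.14 kJ/min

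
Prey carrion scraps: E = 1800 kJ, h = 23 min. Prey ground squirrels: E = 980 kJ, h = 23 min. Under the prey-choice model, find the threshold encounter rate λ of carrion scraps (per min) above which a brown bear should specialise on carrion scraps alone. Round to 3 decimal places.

At the threshold, the rate on carrion scraps alone equals the profitability of ground squirrels: λ·1800/(1 + λ·23) = 980/23 = 42.61.
Rearranging, λ(1800 − 42.61×23) = 42.61, so λ = 42.61/820 = 0.05196 per min.

0.052 per min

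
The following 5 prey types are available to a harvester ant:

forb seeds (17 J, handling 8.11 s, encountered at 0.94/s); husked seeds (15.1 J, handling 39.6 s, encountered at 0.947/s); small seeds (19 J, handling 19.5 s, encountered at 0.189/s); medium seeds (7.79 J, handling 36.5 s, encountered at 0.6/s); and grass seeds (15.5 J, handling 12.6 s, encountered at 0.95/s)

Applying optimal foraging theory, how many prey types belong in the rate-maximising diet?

1

Profitabilities (E/h, J/s): forb seeds 2.1, grass seeds 1.23, small seeds 0.974, husked seeds 0.381, medium seeds 0.213. Add prey in this order while the next type's profitability exceeds the intake rate on those already taken.
Rate on top 1: 1.853. grass seeds: 1.23 < 1.853 → exclude; stop.
Optimal diet: forb seeds — 1 of 5 types.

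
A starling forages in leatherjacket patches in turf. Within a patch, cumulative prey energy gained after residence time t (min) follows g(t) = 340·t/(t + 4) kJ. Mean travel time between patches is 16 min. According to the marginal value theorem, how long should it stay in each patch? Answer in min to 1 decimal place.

8.0 min

By the marginal value theorem, leave when the instantaneous gain rate g'(t) equals the habitat-wide average g(t)/(T + t).
g'(t) = 340·4/(t + 4)². Setting 340·4/(t+4)² = 340t/[(t+4)(16+t)] gives 4(16+t) = t(t+4), so t² = 4×16 = 64.
t* = √64 = 8 min.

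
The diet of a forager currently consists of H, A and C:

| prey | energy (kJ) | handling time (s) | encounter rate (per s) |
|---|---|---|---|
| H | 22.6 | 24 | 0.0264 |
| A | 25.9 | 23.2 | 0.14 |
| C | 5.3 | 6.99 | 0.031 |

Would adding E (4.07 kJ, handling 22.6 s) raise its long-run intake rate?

No

On H, A and C alone, R = ΣλE/(1+Σλh) = 4.387/5.098 = 0.8605 kJ/s.
Profitability of E: 4.07/22.6 = 0.1801 kJ/s.
0.1801 < 0.8605, so adding E would lower the average — exclude it.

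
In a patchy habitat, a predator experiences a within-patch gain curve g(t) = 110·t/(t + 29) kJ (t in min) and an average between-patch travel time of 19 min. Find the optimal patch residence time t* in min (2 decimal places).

23.47 min

By the marginal value theorem, leave when the instantaneous gain rate g'(t) equals the habitat-wide average g(t)/(T + t).
g'(t) = 110·29/(t + 29)². Setting 110·29/(t+29)² = 110t/[(t+29)(19+t)] gives 29(19+t) = t(t+29), so t² = 29×19 = 551.
t* = √551 = 23.47 min.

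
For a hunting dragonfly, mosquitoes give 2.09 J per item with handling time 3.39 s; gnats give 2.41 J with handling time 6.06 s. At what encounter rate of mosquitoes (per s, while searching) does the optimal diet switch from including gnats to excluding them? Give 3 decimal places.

0.536 per s

Drop gnats once their profitability E₂/h₂ falls below the rate achievable on mosquitoes alone: E₂/h₂ = λE₁/(1 + λh₁).
Solve for λ: λE₁h₂ = E₂(1 + λh₁) → λ(E₁h₂ − E₂h₁) = E₂ → λ = E₂/(E₁h₂ − E₂h₁).
λ = 2.41/(2.09×6.06 − 2.41×3.39) = 2.41/4.495 = 0.5361 per s.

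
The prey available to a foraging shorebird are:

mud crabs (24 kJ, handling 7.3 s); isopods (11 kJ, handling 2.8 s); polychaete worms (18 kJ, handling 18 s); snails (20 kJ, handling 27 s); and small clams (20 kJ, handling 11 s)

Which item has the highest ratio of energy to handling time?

Profitability E/h (kJ/s): mud crabs = 24/7.3 = 3.29, isopods = 11/2.8 = 3.93, polychaete worms = 18/18 = 1, snails = 20/27 = 0.741, small clams = 20/11 = 1.82.
Ranked: isopods > mud crabs > small clams > polychaete worms > snails.

isopods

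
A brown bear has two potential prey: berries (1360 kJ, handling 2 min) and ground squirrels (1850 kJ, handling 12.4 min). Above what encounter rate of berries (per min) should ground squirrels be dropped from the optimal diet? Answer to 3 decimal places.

0.141 per min

The zero-one rule: include ground squirrels iff E₂/h₂ > λE₁/(1+λh₁). Equality gives the switch point.
λE₁h₂ = E₂ + λE₂h₁ ⇒ λ = E₂/(E₁h₂ − E₂h₁) = 1850/(1.686e+04 − 3700) = 0.1405 per min.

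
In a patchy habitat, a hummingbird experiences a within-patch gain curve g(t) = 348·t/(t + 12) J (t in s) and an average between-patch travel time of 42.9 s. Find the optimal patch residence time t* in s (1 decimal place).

22.7 s

Optimal t* satisfies g'(t*) = g(t*)/(T + t*).
g'(t) = 348·12/(t + 12)². Setting 348·12/(t+12)² = 348t/[(t+12)(42.9+t)] gives 12(42.9+t) = t(t+12), so t² = 12×42.9 = 514.8.
t* = √514.8 = 22.69 s.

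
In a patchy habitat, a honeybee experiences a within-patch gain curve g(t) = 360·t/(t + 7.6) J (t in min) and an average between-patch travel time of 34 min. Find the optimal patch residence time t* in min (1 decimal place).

16.1 min

Maximise g(t)/(T+t): set derivative to zero → g'(t)(T+t) = g(t).
g'(t) = 360·7.6/(t + 7.6)². Setting 360·7.6/(t+7.6)² = 360t/[(t+7.6)(34+t)] gives 7.6(34+t) = t(t+7.6), so t² = 7.6×34 = 258.4.
t* = √258.4 = 16.07 min.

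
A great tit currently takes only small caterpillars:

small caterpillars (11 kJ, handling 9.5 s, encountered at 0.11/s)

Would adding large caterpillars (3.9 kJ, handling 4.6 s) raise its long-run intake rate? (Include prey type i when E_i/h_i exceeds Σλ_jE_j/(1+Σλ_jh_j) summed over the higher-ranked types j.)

Current rate: (0.11×11)/(1 + 0.11×9.5) = 0.5917 kJ/s.
Profitability of large caterpillars: 3.9/4.6 = 0.8478 kJ/s.
Since 0.8478 > R, including large caterpillars increases the long-run rate.

Yes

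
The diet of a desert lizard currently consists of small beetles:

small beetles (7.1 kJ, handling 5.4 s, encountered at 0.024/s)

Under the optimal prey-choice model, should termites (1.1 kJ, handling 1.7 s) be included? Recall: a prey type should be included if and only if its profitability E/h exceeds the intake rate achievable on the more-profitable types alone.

Intake rate on the current diet: R = (0.024×7.1) / (1 + 0.024×5.4) = 0.1704/1.13 = 0.1508 kJ/s.
termites: E/h = 1.1/1.7 = 0.6471 kJ/s.
Since 0.6471 > R, including termites increases the long-run rate.

Yes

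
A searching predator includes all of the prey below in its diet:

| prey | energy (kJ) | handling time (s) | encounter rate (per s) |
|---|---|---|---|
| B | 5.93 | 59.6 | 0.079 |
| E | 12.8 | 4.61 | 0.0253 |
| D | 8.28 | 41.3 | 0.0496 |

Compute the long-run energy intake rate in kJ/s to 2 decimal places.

Energy encountered per unit search time: 0.079×5.93 + 0.0253×12.8 + 0.0496×8.28 = 1.203 kJ/s.
Handling time per unit search time: 0.079×59.6 + 0.0253×4.61 + 0.0496×41.3 = 6.874.
Rate = 1.203/(1 + 6.874) = 0.1528 kJ/s.

0.15 kJ/s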